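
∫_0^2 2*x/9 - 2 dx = -32/9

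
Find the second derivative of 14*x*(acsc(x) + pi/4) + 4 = 14/(x^4*sqrt(1 - 1/x^2) - x^2*sqrt(1 - 1/x^2))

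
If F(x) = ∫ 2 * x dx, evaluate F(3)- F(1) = 8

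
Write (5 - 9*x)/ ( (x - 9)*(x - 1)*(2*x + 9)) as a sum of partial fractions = 182/(297*(2*x + 9)) + 1/(22*(x - 1)) - 19/(54*(x - 9))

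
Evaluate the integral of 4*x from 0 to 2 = 8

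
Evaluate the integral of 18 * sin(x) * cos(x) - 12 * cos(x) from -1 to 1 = -24*sin(1)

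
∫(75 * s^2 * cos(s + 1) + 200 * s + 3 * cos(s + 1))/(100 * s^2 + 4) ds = log(25*s^2 + 1) + 3*sin(s + 1)/4 + C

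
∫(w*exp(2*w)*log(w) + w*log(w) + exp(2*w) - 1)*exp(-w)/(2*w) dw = log(w)*sinh(w) + C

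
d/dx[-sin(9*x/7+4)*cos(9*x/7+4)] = -9*cos(18*x/7 + 8)/7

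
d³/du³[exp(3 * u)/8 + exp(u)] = 27*exp(3*u)/8 + exp(u)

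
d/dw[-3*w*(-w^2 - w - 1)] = 9*w^2 + 6*w + 3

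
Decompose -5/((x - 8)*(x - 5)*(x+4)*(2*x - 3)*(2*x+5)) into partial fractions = 1/(189*(2*x + 5)) - 5/(1001*(2*x - 3)) - 5/(3564*(x + 4)) + 1/(567*(x - 5)) - 5/(9828*(x - 8))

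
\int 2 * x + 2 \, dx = x^2 + 2*x + C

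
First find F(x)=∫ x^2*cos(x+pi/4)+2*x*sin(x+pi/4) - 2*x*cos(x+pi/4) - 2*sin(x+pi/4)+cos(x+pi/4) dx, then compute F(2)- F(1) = sin(pi/4 + 2)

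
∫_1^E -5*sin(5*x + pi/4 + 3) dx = cos(pi/4 + 3 + 5*E) - cos(pi/4 + 8)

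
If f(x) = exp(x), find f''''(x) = exp(x)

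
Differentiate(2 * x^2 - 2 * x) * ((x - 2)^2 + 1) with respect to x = 8*x^3 - 30*x^2 + 36*x - 10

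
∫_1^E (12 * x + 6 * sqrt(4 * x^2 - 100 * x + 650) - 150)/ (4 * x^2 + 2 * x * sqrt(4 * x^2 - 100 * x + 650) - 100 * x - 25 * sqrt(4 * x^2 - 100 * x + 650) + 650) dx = 3*log(-5 + 2*E/5 + sqrt(1 + (-5 + 2*E/5)^2)) - 3*log(-23/5 + sqrt(554)/5)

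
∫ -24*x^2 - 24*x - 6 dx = -8*x^3 - 12*x^2 - 6*x + C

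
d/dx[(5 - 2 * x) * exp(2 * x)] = -4*x*exp(2*x) + 8*exp(2*x)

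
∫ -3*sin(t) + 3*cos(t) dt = 3*sqrt(2)*sin(t + pi/4) + C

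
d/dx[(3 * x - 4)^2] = 18*x - 24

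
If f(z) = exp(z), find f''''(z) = exp(z)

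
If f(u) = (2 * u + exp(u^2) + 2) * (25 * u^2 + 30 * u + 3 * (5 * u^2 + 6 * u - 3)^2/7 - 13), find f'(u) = 150*u^5*exp(u^2)/7 + 360*u^4*exp(u^2)/7 + 750*u^4/7 + 98*u^3*exp(u^2) + 2040*u^3/7 + 744*u^2*exp(u^2)/7 + 2238*u^2/7 + 258*u*exp(u^2)/7 + 1180*u/7 + 102*exp(u^2)/7 + 76/7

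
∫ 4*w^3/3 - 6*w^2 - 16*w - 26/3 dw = w^4/3 - 2*w^3 - 8*w^2 - 26*w/3 + C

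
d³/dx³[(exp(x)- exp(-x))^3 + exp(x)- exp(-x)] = (27*exp(6*x) - 2*exp(4*x) - 2*exp(2*x) + 27)*exp(-3*x)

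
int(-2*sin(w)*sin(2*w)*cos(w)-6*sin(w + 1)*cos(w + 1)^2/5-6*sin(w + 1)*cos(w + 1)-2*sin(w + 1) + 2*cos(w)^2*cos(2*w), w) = 2*sin(w)*cos(w)^3 + 2*cos(w + 1)^3/5 + 3*cos(w + 1)^2 + 2*cos(w + 1) + C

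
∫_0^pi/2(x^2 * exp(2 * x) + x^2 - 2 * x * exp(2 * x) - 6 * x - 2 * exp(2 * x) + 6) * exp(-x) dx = (-2 + (-2 + pi/2)^2)*(-exp(-pi/2) + exp(pi/2))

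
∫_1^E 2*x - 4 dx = -1 + (-2 + E)^2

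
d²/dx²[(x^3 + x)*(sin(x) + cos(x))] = sqrt(2)*(-x^3*sin(x + pi/4) + 6*x^2*cos(x + pi/4) + 5*x*sin(x + pi/4) + 2*cos(x + pi/4))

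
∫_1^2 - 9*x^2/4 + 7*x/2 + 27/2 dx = 27/2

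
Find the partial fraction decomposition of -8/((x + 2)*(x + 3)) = 8/(x + 3) - 8/(x + 2)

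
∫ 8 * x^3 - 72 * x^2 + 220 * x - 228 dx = 2*x^4 - 24*x^3 + 110*x^2 - 228*x + C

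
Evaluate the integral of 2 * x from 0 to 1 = 1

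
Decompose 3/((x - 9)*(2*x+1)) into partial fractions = -6/(19*(2*x + 1)) + 3/(19*(x - 9))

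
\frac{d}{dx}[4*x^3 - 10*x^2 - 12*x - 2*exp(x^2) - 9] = 12*x^2 - 4*x*exp(x^2) - 20*x - 12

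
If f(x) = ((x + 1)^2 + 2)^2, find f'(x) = 4*x^3 + 12*x^2 + 20*x + 12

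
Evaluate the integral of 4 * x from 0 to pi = 2*pi^2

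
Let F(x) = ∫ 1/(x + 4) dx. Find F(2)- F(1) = -log(5/2) + log(3)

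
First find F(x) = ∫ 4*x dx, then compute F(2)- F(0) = 8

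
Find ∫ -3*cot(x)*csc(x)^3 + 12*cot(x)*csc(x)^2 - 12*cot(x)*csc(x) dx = (csc(x) - 2)^3 + C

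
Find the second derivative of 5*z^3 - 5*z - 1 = 30*z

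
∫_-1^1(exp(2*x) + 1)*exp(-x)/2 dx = E - exp(-1)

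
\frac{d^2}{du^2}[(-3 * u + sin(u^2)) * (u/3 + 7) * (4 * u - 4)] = -16*u^4*sin(u^2)/3 - 320*u^3*sin(u^2)/3 + 112*u^2*sin(u^2) + 40*u^2*cos(u^2)/3 + 160*u*cos(u^2) - 24*u + 8*sin(u^2)/3 - 56*cos(u^2) - 160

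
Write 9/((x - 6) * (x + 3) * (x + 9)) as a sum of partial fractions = 1/(10*(x + 9)) - 1/(6*(x + 3)) + 1/(15*(x - 6))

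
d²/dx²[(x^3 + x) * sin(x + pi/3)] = -x^3*sin(x + pi/3) + 6*x^2*cos(x + pi/3) + 5*x*sin(x + pi/3) + 2*cos(x + pi/3)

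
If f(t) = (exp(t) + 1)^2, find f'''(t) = 8*exp(2*t) + 2*exp(t)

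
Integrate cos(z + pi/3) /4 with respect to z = sin(z + pi/3)/4 + C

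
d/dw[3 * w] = 3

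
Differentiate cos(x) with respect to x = -sin(x)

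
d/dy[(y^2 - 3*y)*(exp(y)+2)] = y^2*exp(y) - y*exp(y) + 4*y - 3*exp(y) - 6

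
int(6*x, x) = 3*x^2 + C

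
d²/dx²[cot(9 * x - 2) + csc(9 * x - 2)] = 162*cot(9*x - 2)^3 + 162*cot(9*x - 2)^2*csc(9*x - 2) + 162*cot(9*x - 2) + 81*csc(9*x - 2)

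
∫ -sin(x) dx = cos(x) + C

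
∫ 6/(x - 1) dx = 6*log(x - 1) + C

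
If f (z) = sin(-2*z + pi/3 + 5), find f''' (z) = 8*cos(-2*z + pi/3 + 5)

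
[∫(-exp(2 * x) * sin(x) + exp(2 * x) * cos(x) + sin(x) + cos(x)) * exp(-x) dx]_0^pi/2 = 0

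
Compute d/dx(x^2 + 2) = 2*x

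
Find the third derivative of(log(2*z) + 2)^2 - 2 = (4*log(z) + 2 + 4*log(2))/z^3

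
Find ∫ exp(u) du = exp(u) + C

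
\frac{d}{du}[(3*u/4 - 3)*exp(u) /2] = 3*u*exp(u)/8 - 9*exp(u)/8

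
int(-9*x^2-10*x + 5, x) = -3*x^3 - 5*x^2 + 5*x + C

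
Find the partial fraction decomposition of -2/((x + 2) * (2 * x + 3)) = -4/(2*x + 3) + 2/(x + 2)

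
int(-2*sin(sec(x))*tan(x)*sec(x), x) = 2*cos(sec(x)) + C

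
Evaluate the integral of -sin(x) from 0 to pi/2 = -1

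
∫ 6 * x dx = 3*x^2 + C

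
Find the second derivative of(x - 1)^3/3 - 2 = 2*x - 2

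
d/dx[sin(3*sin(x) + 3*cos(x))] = 3*sqrt(2)*cos(3*sqrt(2)*sin(x + pi/4))*cos(x + pi/4)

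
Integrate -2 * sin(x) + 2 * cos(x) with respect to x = 2*sqrt(2)*sin(x + pi/4) + C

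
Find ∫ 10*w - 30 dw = 5*w^2 - 30*w + C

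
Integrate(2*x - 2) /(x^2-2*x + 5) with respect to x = log((x - 1)^2 + 4) + C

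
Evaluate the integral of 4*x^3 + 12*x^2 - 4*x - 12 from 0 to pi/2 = -9 + (-4 + (1 + pi/2)^2)^2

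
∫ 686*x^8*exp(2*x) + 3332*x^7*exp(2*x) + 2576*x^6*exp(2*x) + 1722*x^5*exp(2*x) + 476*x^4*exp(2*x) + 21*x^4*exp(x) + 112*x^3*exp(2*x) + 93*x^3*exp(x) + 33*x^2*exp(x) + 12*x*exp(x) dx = x^2*(x^2*(49*x^2 + 21*x + 14)*exp(x) + 3)*(7*x^2 + 3*x + 2)*exp(x) + C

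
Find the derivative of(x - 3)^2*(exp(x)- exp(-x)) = (x^2*exp(2*x) + x^2 - 4*x*exp(2*x) - 8*x + 3*exp(2*x) + 15)*exp(-x)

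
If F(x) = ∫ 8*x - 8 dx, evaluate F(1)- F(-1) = -16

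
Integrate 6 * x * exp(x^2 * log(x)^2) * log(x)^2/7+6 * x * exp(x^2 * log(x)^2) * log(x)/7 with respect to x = 3*exp(x^2*log(x)^2)/7 + C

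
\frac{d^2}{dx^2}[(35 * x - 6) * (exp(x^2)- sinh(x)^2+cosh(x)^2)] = 140*x^3*exp(x^2) - 24*x^2*exp(x^2) + 210*x*exp(x^2) - 12*exp(x^2)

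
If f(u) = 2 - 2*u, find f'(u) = -2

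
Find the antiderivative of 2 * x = x^2 + C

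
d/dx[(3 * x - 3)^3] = 81*x^2 - 162*x + 81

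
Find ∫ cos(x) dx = sin(x) + C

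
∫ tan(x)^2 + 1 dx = tan(x) + C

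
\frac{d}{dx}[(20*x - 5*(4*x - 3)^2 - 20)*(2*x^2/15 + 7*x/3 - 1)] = -128*x^3/3 - 504*x^2 + 796*x - 875/3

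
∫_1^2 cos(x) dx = -sin(1) + sin(2)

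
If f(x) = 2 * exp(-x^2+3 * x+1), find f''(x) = 8*x^2*exp(-x^2 + 3*x + 1) - 24*x*exp(-x^2 + 3*x + 1) + 14*exp(-x^2 + 3*x + 1)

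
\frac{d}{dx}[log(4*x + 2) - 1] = 2/(2*x + 1)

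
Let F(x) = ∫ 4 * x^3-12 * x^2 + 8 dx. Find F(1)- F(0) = 5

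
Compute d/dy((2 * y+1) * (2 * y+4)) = 8*y + 10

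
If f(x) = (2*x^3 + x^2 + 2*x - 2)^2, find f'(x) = 24*x^5 + 20*x^4 + 36*x^3 - 12*x^2 - 8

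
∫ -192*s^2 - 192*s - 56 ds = -64*s^3 - 96*s^2 - 56*s + C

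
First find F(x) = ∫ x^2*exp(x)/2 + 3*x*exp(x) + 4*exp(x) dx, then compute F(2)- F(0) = -2 + 8*exp(2)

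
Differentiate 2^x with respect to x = 2^x*log(2)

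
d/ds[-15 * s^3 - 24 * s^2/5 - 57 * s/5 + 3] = -45*s^2 - 48*s/5 - 57/5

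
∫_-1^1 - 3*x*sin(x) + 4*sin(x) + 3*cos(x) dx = 6*cos(1)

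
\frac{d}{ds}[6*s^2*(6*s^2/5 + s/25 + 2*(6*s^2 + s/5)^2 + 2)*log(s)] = 2592*s^5*log(s) + 432*s^5 + 144*s^4*log(s) + 144*s^4/5 + 768*s^3*log(s)/25 + 192*s^3/25 + 18*s^2*log(s)/25 + 6*s^2/25 + 24*s*log(s) + 12*s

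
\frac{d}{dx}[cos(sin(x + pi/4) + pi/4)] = -sin(sin(x + pi/4) + pi/4)*cos(x + pi/4)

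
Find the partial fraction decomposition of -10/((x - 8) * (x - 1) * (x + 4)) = -1/(6*(x + 4)) + 2/(7*(x - 1)) - 5/(42*(x - 8))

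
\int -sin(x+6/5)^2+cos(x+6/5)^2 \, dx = sin(2*x + 12/5)/2 + C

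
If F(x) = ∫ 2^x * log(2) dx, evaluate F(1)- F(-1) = 3/2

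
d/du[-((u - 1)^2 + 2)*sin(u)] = -u^2*cos(u) - 2*u*sin(u) + 2*u*cos(u) + 2*sin(u) - 3*cos(u)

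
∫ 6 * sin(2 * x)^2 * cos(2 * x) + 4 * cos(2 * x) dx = (sin(2*x)^2 + 2)*sin(2*x) + C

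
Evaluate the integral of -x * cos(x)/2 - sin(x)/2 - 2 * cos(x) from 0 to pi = 0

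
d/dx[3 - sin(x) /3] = -cos(x)/3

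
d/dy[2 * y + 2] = 2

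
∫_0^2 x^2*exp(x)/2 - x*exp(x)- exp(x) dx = -exp(2) - 1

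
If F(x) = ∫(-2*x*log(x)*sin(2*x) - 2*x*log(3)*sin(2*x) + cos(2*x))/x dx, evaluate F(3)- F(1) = (-cos(2) + 2*cos(6))*log(3)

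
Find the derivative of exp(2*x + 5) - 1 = 2*exp(2*x + 5)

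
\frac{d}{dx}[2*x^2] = 4*x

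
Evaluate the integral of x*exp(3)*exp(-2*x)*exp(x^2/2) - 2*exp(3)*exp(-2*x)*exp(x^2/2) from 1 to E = -exp(3/2) + exp((-2 + E)^2/2 + 1)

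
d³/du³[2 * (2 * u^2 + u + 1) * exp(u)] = 4*u^2*exp(u) + 26*u*exp(u) + 32*exp(u)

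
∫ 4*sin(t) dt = -4*cos(t) + C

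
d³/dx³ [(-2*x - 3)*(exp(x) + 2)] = -2*x*exp(x) - 9*exp(x)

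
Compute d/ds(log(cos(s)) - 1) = -tan(s)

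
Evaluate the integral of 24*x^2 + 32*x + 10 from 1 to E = -36 + (2 + 4*E)*(1 + 3*E + 2*exp(2))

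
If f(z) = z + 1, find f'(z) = 1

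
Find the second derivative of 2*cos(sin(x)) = 2*sin(x)*sin(sin(x)) - 2*cos(x)^2*cos(sin(x))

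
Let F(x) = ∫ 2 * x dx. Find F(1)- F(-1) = 0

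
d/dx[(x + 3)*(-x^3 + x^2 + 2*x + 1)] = -4*x^3 - 6*x^2 + 10*x + 7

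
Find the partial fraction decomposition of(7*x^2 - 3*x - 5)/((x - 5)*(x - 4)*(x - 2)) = 17/(6*(x - 2)) - 95/(2*(x - 4)) + 155/(3*(x - 5))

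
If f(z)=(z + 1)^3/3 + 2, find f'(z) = z^2 + 2*z + 1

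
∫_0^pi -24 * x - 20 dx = -30*pi + (3 - 2*pi)*(4 + 6*pi) - 12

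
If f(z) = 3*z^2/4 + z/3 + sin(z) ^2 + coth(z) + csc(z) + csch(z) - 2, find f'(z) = 3*z/2 + sin(2*z) - cot(z)*csc(z) + 1/3 - cosh(z)/sinh(z)^2 - 1/sinh(z)^2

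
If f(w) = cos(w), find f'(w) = -sin(w)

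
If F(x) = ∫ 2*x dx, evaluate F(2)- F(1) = 3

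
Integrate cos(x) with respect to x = sin(x) + C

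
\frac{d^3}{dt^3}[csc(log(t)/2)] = (6 - 7*cos(log(t)/2)/sin(log(t)/2) - 12/sin(log(t)/2)^2 - 6*cos(log(t)/2)/sin(log(t)/2)^3)/(8*t^3*sin(log(t)/2))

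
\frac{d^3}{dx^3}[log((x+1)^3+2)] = (6*x^6 + 36*x^5 + 90*x^4 + 36*x^3 - 162*x^2 - 216*x - 54)/(x^9 + 9*x^8 + 36*x^7 + 90*x^6 + 162*x^5 + 216*x^4 + 216*x^3 + 162*x^2 + 81*x + 27)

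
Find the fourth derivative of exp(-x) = exp(-x)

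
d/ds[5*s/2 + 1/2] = 5/2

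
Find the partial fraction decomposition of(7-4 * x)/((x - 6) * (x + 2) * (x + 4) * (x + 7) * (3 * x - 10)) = 513/(87296*(3*x - 10)) + 7/(1209*(x + 7)) - 23/(1320*(x + 4)) + 3/(256*(x + 2)) - 17/(8320*(x - 6))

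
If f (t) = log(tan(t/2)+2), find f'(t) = 1/(sin(t) + 2*cos(t) + 2)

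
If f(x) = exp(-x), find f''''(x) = exp(-x)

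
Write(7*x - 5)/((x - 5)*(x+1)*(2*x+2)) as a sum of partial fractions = -5/(12*(x + 1)) + (x + 1)^(-2) + 5/(12*(x - 5))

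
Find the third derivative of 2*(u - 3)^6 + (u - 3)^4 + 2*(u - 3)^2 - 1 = 240*u^3 - 2160*u^2 + 6504*u - 6552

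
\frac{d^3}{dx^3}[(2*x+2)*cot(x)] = -12*x*cot(x)^4 - 16*x*cot(x)^2 - 4*x - 12*cot(x)^4 + 12*cot(x)^3 - 16*cot(x)^2 + 12*cot(x) - 4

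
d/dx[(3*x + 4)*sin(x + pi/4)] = 3*x*cos(x + pi/4) + 3*sin(x + pi/4) + 4*cos(x + pi/4)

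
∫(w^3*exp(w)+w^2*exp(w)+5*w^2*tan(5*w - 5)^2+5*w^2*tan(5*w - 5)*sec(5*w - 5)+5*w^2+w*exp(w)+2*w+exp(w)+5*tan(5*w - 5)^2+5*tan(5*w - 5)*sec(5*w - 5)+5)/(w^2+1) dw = w*exp(w) + log(w^2 + 1) + tan(5*w - 5) + sec(5*w - 5) + C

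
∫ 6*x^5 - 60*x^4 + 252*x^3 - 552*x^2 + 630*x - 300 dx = x^6 - 12*x^5 + 63*x^4 - 184*x^3 + 315*x^2 - 300*x + C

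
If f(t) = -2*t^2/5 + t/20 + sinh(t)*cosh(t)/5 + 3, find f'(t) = -4*t/5 + cosh(2*t)/5 + 1/20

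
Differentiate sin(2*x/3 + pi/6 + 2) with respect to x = 2*cos(2*x/3 + pi/6 + 2)/3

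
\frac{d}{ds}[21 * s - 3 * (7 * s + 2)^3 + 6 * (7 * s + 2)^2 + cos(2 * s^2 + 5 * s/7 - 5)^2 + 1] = -3087*s^2 - 4*s*sin(4*s^2 + 10*s/7 - 10) - 1176*s - 5*sin(4*s^2 + 10*s/7 - 10)/7 - 63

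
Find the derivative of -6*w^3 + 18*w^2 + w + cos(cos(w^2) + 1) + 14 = -18*w^2 + 2*w*sin(w^2)*sin(cos(w^2) + 1) + 36*w + 1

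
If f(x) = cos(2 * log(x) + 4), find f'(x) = -2*sin(2*log(x) + 4)/x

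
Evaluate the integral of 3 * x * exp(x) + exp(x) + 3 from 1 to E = -E - 1 + (-2 + 3*E)*(1 + exp(E))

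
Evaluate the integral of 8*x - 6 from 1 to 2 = 6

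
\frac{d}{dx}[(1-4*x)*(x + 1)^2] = -12*x^2 - 14*x - 2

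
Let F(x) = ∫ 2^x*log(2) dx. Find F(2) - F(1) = 2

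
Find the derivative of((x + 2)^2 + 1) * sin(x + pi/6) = x^2*cos(x + pi/6) + 2*x*sin(x + pi/6) + 4*x*cos(x + pi/6) + 4*sin(x + pi/6) + 5*cos(x + pi/6)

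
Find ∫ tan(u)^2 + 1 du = tan(u) + C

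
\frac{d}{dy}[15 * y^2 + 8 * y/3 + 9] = 30*y + 8/3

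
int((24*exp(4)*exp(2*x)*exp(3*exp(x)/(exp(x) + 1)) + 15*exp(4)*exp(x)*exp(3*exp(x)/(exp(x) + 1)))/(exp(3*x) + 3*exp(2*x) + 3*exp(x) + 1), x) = (7*exp(x) + 4)*exp((7*exp(x) + 4)/(exp(x) + 1))/(exp(x) + 1) + C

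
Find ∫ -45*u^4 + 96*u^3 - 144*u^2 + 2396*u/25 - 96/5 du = -9*u^5 + 24*u^4 - 48*u^3 + 1198*u^2/25 - 96*u/5 + C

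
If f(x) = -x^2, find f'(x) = -2*x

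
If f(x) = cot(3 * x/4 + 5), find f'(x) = -3/(4*sin(3*x/4 + 5)^2)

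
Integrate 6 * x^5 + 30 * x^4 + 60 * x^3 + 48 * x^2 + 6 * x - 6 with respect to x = x^6 + 6*x^5 + 15*x^4 + 16*x^3 + 3*x^2 - 6*x + C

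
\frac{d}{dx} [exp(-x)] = -exp(-x)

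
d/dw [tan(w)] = cos(w)^(-2)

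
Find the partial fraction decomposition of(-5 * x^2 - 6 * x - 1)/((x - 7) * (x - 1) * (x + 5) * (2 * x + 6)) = 1/(3*(x + 5)) - 7/(40*(x + 3)) + 1/(24*(x - 1)) - 1/(5*(x - 7))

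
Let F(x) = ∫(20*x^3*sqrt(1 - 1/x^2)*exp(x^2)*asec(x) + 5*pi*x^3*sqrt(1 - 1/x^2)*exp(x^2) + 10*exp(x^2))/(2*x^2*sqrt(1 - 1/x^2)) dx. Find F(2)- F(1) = -5*E*pi/4 + 35*pi*exp(4)/12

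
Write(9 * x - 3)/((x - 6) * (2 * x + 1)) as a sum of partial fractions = 15/(13*(2*x + 1)) + 51/(13*(x - 6))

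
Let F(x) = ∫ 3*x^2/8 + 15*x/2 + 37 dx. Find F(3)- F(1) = 429/4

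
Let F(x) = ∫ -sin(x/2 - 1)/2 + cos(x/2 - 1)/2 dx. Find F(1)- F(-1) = -sin(1/2) - cos(3/2) + cos(1/2) + sin(3/2)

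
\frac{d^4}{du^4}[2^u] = 2^u*log(2)^4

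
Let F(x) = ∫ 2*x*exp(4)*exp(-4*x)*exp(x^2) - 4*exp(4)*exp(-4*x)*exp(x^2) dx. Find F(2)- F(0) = 1 - exp(4)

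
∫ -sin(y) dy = cos(y) + C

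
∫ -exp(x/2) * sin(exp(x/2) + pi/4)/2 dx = cos(exp(x/2) + pi/4) + C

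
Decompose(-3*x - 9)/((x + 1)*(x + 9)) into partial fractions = -9/(4*(x + 9)) - 3/(4*(x + 1))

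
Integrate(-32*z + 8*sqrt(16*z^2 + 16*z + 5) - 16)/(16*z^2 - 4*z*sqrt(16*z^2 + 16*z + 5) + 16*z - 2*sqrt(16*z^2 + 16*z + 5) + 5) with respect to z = -2*log(-4*z + sqrt(4*(2*z + 1)^2 + 1) - 2) + C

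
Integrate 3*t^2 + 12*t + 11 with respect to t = t^3 + 6*t^2 + 11*t + C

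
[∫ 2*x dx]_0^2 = 4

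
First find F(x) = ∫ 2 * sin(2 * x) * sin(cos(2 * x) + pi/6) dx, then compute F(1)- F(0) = -cos(pi/6 + 1) + cos(cos(2) + pi/6)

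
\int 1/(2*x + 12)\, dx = log(x/2 + 3)/2 + C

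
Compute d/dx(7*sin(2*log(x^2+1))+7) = 28*x*cos(2*log(x^2 + 1))/(x^2 + 1)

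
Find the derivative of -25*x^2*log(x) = -50*x*log(x) - 25*x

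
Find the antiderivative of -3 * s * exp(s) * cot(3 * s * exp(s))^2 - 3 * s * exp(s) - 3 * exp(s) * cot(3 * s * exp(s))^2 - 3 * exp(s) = cot(3*s*exp(s)) + C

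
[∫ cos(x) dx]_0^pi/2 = 1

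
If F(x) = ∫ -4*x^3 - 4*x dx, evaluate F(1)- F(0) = -3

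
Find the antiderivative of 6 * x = 3*x^2 + C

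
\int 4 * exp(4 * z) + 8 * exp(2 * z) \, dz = (exp(2*z) + 2)^2 + C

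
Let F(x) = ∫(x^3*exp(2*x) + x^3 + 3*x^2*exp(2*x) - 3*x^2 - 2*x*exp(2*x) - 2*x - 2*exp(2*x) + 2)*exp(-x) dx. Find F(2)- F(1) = -4*exp(-2) - exp(-1) + E + 4*exp(2)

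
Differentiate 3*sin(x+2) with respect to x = 3*cos(x + 2)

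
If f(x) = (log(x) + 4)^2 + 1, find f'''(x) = (4*log(x) + 10)/x^3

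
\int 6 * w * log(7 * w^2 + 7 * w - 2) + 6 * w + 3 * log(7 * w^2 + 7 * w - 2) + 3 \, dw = 3*(7*w^2 + 7*w - 2)*log(7*w^2 + 7*w - 2)/7 + C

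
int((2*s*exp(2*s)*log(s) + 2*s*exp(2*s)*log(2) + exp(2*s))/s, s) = exp(2*s)*log(2*s) + C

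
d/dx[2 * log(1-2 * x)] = 4/(2*x - 1)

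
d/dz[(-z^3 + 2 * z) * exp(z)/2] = -z^3*exp(z)/2 - 3*z^2*exp(z)/2 + z*exp(z) + exp(z)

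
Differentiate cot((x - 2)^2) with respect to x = 2*(2 - x)/sin(x^2 - 4*x + 4)^2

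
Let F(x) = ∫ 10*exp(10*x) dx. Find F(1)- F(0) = -1 + exp(10)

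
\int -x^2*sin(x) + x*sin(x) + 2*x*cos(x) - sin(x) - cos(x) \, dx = (x^2 - x + 1)*cos(x) + C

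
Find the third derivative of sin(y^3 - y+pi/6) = -27*y^6*cos(y^3 - y + pi/6) + 27*y^4*cos(y^3 - y + pi/6) - 54*y^3*sin(y^3 - y + pi/6) - 9*y^2*cos(y^3 - y + pi/6) + 18*y*sin(y^3 - y + pi/6) + 7*cos(y^3 - y + pi/6)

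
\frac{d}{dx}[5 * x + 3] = 5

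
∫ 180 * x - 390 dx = 90*x^2 - 390*x + C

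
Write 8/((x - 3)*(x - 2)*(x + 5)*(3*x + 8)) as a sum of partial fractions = 108/(833*(3*x + 8)) - 1/(49*(x + 5)) - 4/(49*(x - 2)) + 1/(17*(x - 3))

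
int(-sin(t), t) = cos(t) + C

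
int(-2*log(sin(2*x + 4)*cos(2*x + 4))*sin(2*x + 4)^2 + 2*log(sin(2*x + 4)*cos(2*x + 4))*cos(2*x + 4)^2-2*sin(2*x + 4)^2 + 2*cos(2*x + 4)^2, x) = log(sin(4*x + 8)/2)*sin(4*x + 8)/2 + C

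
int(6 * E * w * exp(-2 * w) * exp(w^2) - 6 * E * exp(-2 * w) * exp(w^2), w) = 3*exp((w - 1)^2) + C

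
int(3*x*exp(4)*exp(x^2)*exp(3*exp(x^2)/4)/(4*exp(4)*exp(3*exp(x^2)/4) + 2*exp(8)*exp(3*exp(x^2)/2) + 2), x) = exp(3*exp(x^2)/4 + 4)/(exp(3*exp(x^2)/4 + 4) + 1) + C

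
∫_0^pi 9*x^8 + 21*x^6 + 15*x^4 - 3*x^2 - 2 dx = -2*pi^3 - 2*pi + (pi + pi^3)^3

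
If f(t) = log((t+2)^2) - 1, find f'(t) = 2/(t + 2)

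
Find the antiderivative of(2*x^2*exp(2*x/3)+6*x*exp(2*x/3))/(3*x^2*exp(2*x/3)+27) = log(x^2*exp(2*x/3)/9 + 1) + C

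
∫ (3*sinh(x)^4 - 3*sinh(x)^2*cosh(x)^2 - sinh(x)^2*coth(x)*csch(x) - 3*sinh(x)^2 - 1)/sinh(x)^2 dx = -6*x + 1/tanh(x) + 1/sinh(x) + C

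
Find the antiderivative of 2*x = x^2 + C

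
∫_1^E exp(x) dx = -E + exp(E)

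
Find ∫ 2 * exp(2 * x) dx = exp(2*x) + C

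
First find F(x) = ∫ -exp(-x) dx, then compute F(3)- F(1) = -exp(-1) + exp(-3)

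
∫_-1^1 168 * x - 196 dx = -392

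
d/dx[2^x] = 2^x*log(2)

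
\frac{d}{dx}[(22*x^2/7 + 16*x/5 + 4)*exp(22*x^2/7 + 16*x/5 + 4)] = 968*x^3*exp(22*x^2/7 + 16*x/5 + 4)/49 + 1056*x^2*exp(22*x^2/7 + 16*x/5 + 4)/35 + 7292*x*exp(22*x^2/7 + 16*x/5 + 4)/175 + 16*exp(22*x^2/7 + 16*x/5 + 4)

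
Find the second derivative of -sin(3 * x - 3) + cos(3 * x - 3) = -9*sqrt(2)*cos(3*x - 3 + pi/4)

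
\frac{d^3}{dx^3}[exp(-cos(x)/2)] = (sin(x)^2 + 6*cos(x) - 4)*exp(-cos(x)/2)*sin(x)/8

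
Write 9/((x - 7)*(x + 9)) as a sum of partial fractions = -9/(16*(x + 9)) + 9/(16*(x - 7))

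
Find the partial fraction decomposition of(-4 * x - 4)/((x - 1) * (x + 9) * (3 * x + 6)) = 16/(105*(x + 9)) - 4/(63*(x + 2)) - 4/(45*(x - 1))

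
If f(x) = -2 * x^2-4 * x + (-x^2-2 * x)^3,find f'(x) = -6*x^5 - 30*x^4 - 48*x^3 - 24*x^2 - 4*x - 4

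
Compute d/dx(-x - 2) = -1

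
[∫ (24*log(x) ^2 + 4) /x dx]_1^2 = 8*log(2)^3 + 4*log(2)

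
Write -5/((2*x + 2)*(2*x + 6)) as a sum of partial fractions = 5/(8*(x + 3)) - 5/(8*(x + 1))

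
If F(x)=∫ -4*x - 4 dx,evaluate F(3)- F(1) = -24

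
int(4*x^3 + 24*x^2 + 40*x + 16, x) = x^4 + 8*x^3 + 20*x^2 + 16*x + C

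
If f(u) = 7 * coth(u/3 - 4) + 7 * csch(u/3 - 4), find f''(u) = (14*cosh(u/3 - 4) + 7*cosh(2*u/3 - 8)/2 + 21/2)/(9*sinh(u/3 - 4)^3)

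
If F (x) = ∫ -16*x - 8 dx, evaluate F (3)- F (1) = -80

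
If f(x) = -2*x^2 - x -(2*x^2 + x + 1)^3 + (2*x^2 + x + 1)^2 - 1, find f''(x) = -240*x^4 - 240*x^3 - 168*x^2 - 54*x - 12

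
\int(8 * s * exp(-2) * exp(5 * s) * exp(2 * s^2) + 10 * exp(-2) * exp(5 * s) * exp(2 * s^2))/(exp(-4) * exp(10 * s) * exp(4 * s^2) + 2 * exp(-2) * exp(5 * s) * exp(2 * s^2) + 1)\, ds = 2*(-exp(s*(2*s + 5)) - 2*exp(2))/(exp(s*(2*s + 5)) + exp(2)) + C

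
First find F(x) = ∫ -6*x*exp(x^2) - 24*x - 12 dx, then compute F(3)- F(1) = -3*exp(9) - 120 + 3*E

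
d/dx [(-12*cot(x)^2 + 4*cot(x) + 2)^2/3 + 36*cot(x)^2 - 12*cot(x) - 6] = -192*cot(x)^5 + 96*cot(x)^4 - 728*cot(x)^3/3 + 308*cot(x)^2/3 - 152*cot(x)/3 + 20/3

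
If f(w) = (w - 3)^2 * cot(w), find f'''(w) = -6*w^2*cot(w)^4 - 8*w^2*cot(w)^2 - 2*w^2 + 36*w*cot(w)^4 + 12*w*cot(w)^3 + 48*w*cot(w)^2 + 12*w*cot(w) + 12*w - 54*cot(w)^4 - 36*cot(w)^3 - 78*cot(w)^2 - 36*cot(w) - 24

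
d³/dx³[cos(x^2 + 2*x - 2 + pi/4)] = 8*x^3*sin(x^2 + 2*x - 2 + pi/4) + 24*x^2*sin(x^2 + 2*x - 2 + pi/4) + 24*x*sin(x^2 + 2*x - 2 + pi/4) - 12*x*cos(x^2 + 2*x - 2 + pi/4) + 8*sin(x^2 + 2*x - 2 + pi/4) - 12*cos(x^2 + 2*x - 2 + pi/4)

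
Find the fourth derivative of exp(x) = exp(x)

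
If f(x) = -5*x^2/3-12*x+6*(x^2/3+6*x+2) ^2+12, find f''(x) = 8*x^2 + 144*x + 1334/3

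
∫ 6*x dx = 3*x^2 + C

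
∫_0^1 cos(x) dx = sin(1)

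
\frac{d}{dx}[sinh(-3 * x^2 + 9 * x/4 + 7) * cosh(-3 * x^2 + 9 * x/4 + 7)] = -6*x*sinh(-3*x^2 + 9*x/4 + 7)^2 - 6*x*cosh(-3*x^2 + 9*x/4 + 7)^2 + 9*sinh(-3*x^2 + 9*x/4 + 7)^2/4 + 9*cosh(-3*x^2 + 9*x/4 + 7)^2/4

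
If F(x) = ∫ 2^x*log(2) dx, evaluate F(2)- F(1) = 2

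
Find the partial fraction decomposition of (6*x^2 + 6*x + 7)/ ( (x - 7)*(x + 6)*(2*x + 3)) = -46/(153*(2*x + 3)) + 187/(117*(x + 6)) + 343/(221*(x - 7))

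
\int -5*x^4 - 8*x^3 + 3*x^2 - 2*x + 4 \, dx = -x^5 - 2*x^4 + x^3 - x^2 + 4*x + C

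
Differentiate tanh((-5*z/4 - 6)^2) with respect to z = -25*z*tanh(25*z^2/16 + 15*z + 36)^2/8 + 25*z/8 - 15*tanh(25*z^2/16 + 15*z + 36)^2 + 15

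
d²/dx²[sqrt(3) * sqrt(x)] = -sqrt(3)/(4*x^(3/2))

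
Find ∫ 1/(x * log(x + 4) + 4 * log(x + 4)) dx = log(3*log(x + 4)) + C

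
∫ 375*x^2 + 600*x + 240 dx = 125*x^3 + 300*x^2 + 240*x + C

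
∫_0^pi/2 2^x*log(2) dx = -1 + 2^(pi/2)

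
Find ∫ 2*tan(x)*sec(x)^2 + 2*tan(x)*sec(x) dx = (sec(x) + 1)^2 + C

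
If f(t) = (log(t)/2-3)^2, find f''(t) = (7 - log(t))/(2*t^2)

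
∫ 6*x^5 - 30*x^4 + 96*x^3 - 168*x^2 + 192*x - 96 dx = x^6 - 6*x^5 + 24*x^4 - 56*x^3 + 96*x^2 - 96*x + C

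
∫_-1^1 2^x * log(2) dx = 3/2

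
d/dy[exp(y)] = exp(y)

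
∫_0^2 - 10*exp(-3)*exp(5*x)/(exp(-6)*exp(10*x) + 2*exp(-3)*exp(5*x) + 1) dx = -2*exp(3)/(1 + exp(3)) + 2*exp(-7)/(exp(-7) + 1)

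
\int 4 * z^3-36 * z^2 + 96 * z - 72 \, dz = z^4 - 12*z^3 + 48*z^2 - 72*z + C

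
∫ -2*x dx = -x^2 + C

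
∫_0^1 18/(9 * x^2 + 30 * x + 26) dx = -6*acot(8) + 6*acot(5)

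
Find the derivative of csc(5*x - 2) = -5*cot(5*x - 2)*csc(5*x - 2)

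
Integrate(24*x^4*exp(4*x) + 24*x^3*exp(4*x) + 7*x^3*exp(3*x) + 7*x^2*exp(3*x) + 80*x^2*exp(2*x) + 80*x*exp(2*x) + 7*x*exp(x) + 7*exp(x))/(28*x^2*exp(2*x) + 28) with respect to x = 3*x^2*exp(2*x)/7 + x*exp(x)/4 + log(x^2*exp(2*x) + 1) + C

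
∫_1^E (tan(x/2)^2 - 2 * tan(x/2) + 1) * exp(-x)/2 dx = -exp(-1)*tan(1/2) + exp(-E)*tan(E/2)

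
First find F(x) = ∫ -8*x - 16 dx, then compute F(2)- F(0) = -48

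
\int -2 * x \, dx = -x^2 + C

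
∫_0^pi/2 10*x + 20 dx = -20 + 5*(pi/2 + 2)^2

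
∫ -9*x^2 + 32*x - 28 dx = -3*x^3 + 16*x^2 - 28*x + C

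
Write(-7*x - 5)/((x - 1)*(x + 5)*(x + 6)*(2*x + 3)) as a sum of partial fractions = -44/(315*(2*x + 3)) - 37/(63*(x + 6)) + 5/(7*(x + 5)) - 2/(35*(x - 1))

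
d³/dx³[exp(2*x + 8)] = 8*exp(2*x + 8)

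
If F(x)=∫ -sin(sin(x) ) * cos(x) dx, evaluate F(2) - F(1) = -cos(sin(1)) + cos(sin(2))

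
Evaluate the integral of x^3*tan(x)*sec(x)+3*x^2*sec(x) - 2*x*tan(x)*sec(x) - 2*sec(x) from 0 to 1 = -sec(1)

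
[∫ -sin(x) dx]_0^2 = -1 + cos(2)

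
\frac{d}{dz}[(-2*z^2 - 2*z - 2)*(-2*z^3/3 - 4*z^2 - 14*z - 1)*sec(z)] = 2*(2*z^5*sin(z)/(3*cos(z)) + 14*z^4*sin(z)/(3*cos(z)) + 10*z^4/3 + 56*z^3*sin(z)/(3*cos(z)) + 56*z^3/3 + 19*z^2*sin(z)/cos(z) + 56*z^2 + 15*z*sin(z)/cos(z) + 38*z + sin(z)/cos(z) + 15)/cos(z)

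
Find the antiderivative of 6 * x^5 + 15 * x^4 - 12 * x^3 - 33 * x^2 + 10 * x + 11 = x^6 + 3*x^5 - 3*x^4 - 11*x^3 + 5*x^2 + 11*x + C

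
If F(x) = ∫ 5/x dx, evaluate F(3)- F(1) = 5*log(3)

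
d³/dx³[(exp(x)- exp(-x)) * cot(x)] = (-6*exp(2*x)*cot(x)^4 + 6*exp(2*x)*cot(x)^3 - 11*exp(2*x)*cot(x)^2 + 7*exp(2*x)*cot(x) - 5*exp(2*x) + 6*cot(x)^4 + 6*cot(x)^3 + 11*cot(x)^2 + 7*cot(x) + 5)*exp(-x)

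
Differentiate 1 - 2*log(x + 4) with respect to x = -2/(x + 4)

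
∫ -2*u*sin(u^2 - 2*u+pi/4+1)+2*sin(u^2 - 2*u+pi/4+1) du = cos((u - 1)^2 + pi/4) + C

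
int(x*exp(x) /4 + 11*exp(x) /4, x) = (x + 10)*exp(x)/4 + C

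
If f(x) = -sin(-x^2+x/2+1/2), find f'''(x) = -8*x^3*cos(-x^2 + x/2 + 1/2) + 6*x^2*cos(-x^2 + x/2 + 1/2) + 12*x*sin(-x^2 + x/2 + 1/2) - 3*x*cos(-x^2 + x/2 + 1/2)/2 - 3*sin(-x^2 + x/2 + 1/2) + cos(-x^2 + x/2 + 1/2)/8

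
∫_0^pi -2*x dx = -pi^2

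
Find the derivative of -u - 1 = -1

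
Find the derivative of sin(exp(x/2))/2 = exp(x/2)*cos(exp(x/2))/4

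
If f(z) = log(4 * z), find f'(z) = 1/z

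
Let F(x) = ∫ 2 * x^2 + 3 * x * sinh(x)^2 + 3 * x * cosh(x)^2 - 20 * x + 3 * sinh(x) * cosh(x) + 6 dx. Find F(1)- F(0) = -10/3 + 3*sinh(2)/2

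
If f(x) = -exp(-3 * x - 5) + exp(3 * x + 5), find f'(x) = (3*exp(6*x + 10) + 3)*exp(-3*x - 5)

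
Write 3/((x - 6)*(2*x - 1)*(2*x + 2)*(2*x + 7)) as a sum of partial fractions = -3/(380*(2*x + 7)) - 1/(44*(2*x - 1)) + 1/(70*(x + 1)) + 3/(2926*(x - 6))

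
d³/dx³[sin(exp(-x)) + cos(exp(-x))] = sqrt(2)*(-exp(2*x)*sin(pi/4 - exp(-x)) + 3*exp(x)*sin(pi/4 + exp(-x)) + sin(pi/4 - exp(-x)))*exp(-3*x)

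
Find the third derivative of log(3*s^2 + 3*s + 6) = (4*s^3 + 6*s^2 - 18*s - 10)/(s^6 + 3*s^5 + 9*s^4 + 13*s^3 + 18*s^2 + 12*s + 8)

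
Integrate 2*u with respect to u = u^2 + C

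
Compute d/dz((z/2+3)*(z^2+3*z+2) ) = 3*z^2/2 + 9*z + 10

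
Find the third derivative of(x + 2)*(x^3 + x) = 24*x + 12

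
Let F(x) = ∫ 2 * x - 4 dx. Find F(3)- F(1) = 0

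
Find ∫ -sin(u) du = cos(u) + C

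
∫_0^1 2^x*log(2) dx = 1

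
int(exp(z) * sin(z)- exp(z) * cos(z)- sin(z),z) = (1 - exp(z))*cos(z) + C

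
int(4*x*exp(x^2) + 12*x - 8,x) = 6*x^2 - 8*x + 2*exp(x^2) + C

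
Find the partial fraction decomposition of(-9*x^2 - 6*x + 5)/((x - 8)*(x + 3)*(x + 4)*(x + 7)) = 197/(90*(x + 7)) - 115/(36*(x + 4)) + 29/(22*(x + 3)) - 619/(1980*(x - 8))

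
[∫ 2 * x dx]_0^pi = pi^2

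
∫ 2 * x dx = x^2 + C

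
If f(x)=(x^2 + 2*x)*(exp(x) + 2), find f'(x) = x^2*exp(x) + 4*x*exp(x) + 4*x + 2*exp(x) + 4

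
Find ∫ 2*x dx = x^2 + C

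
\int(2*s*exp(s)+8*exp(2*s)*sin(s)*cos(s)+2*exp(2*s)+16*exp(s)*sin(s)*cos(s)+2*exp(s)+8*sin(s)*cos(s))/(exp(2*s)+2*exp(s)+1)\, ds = (2*s*exp(s) + (exp(s) + 1)*(4*sin(s)^2 - 7))/(exp(s) + 1) + C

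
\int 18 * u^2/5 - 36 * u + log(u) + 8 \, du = u*(6*u^2 - 90*u + 5*log(u) + 35)/5 + C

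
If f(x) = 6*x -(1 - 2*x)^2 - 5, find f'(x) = 10 - 8*x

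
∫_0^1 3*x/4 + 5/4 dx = 13/8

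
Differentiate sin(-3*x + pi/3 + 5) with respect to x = -3*cos(-3*x + pi/3 + 5)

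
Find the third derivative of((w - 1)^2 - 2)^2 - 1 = 24*w - 24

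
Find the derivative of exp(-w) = -exp(-w)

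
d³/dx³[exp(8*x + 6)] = 512*exp(8*x + 6)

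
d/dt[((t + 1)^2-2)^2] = 4*t^3 + 12*t^2 + 4*t - 4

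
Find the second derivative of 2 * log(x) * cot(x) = (4*x^2*log(x)*cos(x)/sin(x)^3 - 4*x/sin(x)^2 - 2/tan(x))/x^2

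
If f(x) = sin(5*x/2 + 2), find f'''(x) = -125*cos(5*x/2 + 2)/8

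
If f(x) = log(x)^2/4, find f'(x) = log(x)/(2*x)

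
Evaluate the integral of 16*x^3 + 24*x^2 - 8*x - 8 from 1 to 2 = 96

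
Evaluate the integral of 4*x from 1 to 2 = 6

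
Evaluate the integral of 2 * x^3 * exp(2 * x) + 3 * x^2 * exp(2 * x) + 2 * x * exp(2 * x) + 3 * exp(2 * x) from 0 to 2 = -1 + 11*exp(4)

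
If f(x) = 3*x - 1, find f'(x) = 3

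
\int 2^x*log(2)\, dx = 2^x + C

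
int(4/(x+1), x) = 4*log(x + 1) + C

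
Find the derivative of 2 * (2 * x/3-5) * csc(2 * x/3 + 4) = -8*x*cot(2*x/3 + 4)*csc(2*x/3 + 4)/9 + 20*cot(2*x/3 + 4)*csc(2*x/3 + 4)/3 + 4*csc(2*x/3 + 4)/3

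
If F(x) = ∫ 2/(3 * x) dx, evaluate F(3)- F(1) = 2*log(3)/3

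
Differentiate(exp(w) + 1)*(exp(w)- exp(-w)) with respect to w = (2*exp(3*w) + exp(2*w) + 1)*exp(-w)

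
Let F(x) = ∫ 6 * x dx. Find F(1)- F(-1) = 0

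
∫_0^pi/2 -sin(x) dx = -1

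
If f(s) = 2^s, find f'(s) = 2^s*log(2)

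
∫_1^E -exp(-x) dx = -exp(-1) + exp(-E)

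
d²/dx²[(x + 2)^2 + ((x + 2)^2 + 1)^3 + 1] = 30*x^4 + 240*x^3 + 756*x^2 + 1104*x + 632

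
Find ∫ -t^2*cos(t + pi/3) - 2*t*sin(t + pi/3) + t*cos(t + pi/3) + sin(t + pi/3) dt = -t*(t - 1)*sin(t + pi/3) + C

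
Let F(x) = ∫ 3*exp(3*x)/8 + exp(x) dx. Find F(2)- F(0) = -9/8 + exp(2) + exp(6)/8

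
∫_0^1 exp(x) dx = -1 + E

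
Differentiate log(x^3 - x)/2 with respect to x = (3*x^2 - 1)/(2*x^3 - 2*x)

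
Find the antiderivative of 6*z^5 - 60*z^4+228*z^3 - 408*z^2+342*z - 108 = z^6 - 12*z^5 + 57*z^4 - 136*z^3 + 171*z^2 - 108*z + C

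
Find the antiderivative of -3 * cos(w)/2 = -3*sin(w)/2 + C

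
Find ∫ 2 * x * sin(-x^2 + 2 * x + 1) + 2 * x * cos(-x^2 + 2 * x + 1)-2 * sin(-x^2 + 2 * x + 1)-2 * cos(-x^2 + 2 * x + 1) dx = sin((x - 1)^2 - 2) + cos((x - 1)^2 - 2) + C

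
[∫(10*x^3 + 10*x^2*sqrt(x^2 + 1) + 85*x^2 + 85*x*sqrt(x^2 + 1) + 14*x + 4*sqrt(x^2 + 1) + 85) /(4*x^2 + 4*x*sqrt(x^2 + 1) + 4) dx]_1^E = -45/2 - log(1 + sqrt(2)) + log(E + sqrt(1 + exp(2))) + 5*exp(2)/4 + 85*E/4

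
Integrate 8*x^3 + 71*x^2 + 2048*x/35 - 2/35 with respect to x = 2*x^4 + 71*x^3/3 + 1024*x^2/35 - 2*x/35 + C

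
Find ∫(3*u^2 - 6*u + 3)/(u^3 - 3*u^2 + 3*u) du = log((u - 1)^3 + 1) + C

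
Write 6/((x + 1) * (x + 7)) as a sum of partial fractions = -1/(x + 7) + 1/(x + 1)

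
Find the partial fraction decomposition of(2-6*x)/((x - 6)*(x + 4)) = -13/(5*(x + 4)) - 17/(5*(x - 6))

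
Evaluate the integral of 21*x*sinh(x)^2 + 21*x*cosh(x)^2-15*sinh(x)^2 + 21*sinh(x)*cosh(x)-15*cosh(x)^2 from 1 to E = -3*sinh(2) - 3*(5 - 7*E)*sinh(2*E)/2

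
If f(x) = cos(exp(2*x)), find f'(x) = -2*exp(2*x)*sin(exp(2*x))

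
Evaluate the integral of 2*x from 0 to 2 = 4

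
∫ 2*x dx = x^2 + C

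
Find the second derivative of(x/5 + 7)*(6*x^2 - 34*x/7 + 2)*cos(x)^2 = -12*x^3*cos(2*x)/5 - 36*x^2*sin(2*x)/5 - 2872*x^2*cos(2*x)/35 - 5744*x*sin(2*x)/35 + 354*x*cos(2*x)/5 + 18*x/5 + 336*sin(2*x)/5 + 456*cos(2*x)/35 + 1436/35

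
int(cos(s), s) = sin(s) + C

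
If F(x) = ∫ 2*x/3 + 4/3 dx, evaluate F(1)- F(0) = 5/3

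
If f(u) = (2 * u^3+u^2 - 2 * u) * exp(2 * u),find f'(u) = 4*u^3*exp(2*u) + 8*u^2*exp(2*u) - 2*u*exp(2*u) - 2*exp(2*u)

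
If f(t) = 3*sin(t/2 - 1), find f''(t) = -3*sin(t/2 - 1)/4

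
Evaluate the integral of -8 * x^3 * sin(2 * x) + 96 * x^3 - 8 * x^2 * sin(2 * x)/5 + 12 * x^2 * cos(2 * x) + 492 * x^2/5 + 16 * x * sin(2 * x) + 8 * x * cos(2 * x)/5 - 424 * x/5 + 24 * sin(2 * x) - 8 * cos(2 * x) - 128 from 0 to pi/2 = (6 + 3*pi)*(-4*pi - 12 + pi^2/5 + pi^3/2) + 96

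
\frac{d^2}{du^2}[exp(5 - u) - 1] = exp(5 - u)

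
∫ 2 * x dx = x^2 + C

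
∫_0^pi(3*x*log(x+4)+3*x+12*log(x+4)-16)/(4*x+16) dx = (-4 + 3*pi/4)*log(pi + 4) + 8*log(2)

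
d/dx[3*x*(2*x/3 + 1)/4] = x + 3/4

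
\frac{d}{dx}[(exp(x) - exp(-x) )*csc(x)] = sqrt(2)*(-exp(2*x)*cos(x + pi/4) + sin(x + pi/4))*exp(-x)/sin(x)^2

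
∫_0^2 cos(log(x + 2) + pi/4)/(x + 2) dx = -sin(log(2) + pi/4) + sin(pi/4 + log(4))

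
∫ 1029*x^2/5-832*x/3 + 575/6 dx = 343*x^3/5 - 416*x^2/3 + 575*x/6 + C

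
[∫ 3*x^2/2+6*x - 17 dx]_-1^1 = -33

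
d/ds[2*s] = 2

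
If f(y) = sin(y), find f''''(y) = sin(y)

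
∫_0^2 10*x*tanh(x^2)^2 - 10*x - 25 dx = -50 - 5*tanh(4)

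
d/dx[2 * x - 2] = 2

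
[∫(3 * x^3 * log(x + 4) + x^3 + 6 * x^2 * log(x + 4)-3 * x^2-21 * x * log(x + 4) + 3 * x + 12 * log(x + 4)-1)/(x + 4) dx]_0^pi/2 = (-1 + pi/2)^3*log(pi/2 + 4) + log(4)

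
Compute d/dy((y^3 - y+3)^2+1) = 6*y^5 - 8*y^3 + 18*y^2 + 2*y - 6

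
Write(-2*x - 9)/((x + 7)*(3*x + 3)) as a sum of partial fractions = -5/(18*(x + 7)) - 7/(18*(x + 1))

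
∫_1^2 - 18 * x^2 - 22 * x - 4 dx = -79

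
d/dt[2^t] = 2^t*log(2)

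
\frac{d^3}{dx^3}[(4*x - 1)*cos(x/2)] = x*sin(x/2)/2 - sin(x/2)/8 - 3*cos(x/2)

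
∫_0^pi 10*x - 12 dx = -4 + (-2 + pi)*(-2 + 5*pi)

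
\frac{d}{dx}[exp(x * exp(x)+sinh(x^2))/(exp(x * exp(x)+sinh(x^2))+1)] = (x*exp(x) + 2*x*cosh(x^2) + exp(x))*exp(x*exp(x))*exp(sinh(x^2))/(exp(x*exp(x))*exp(sinh(x^2)) + 1)^2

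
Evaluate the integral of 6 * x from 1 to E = -3 + 3*exp(2)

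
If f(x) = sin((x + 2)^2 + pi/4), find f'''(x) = -8*x^3*cos(x^2 + 4*x + pi/4 + 4) - 48*x^2*cos(x^2 + 4*x + pi/4 + 4) - 12*x*sin(x^2 + 4*x + pi/4 + 4) - 96*x*cos(x^2 + 4*x + pi/4 + 4) - 24*sin(x^2 + 4*x + pi/4 + 4) - 64*cos(x^2 + 4*x + pi/4 + 4)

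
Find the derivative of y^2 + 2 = 2*y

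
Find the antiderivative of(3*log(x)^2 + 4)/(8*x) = (log(x)^2 + 4)*log(x)/8 + C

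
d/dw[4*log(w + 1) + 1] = 4/(w + 1)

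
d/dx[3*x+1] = 3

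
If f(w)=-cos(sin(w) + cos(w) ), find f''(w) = -2*sin(w)*cos(w)*cos(sqrt(2)*sin(w + pi/4)) - sqrt(2)*sin(sqrt(2)*sin(w + pi/4))*sin(w + pi/4) + cos(sqrt(2)*sin(w + pi/4))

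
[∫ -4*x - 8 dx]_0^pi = 8 - 2*(2 + pi)^2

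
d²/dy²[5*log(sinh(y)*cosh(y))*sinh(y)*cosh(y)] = (5*(cosh(4*y) - 1)*log(sinh(2*y)/2)/2 + 5*sinh(y)^4 + 5*cosh(y)^4 + 15*cosh(4*y)/4 - 15/4)/(sinh(y)*cosh(y))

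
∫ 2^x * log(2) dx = 2^x + C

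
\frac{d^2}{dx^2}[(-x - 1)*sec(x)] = (x - 2*x/cos(x)^2 - 2*sin(x)/cos(x) + 1 - 2/cos(x)^2)/cos(x)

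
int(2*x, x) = x^2 + C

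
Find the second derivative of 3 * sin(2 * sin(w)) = -6*sin(w)*cos(2*sin(w)) - 12*sin(2*sin(w))*cos(w)^2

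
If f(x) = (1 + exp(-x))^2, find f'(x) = (-2*exp(x) - 2)*exp(-2*x)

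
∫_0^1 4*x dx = 2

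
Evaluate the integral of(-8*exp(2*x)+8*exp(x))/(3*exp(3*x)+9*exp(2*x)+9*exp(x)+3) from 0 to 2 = -8*exp(4)/(3*(1 + exp(2))^2) - 2/3 + 8*exp(2)/(3*(1 + exp(2)))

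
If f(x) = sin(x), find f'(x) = cos(x)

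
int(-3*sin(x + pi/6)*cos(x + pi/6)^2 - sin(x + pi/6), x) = cos(x + pi/6)^3 + cos(x + pi/6) + C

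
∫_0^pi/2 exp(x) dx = -1 + exp(pi/2)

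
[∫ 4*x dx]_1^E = -2 + 2*exp(2)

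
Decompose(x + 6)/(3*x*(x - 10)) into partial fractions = 8/(15*(x - 10)) - 1/(5*x)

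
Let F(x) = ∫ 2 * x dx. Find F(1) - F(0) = 1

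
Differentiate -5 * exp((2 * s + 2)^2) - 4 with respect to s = -40*s*exp(4*s^2 + 8*s + 4) - 40*exp(4*s^2 + 8*s + 4)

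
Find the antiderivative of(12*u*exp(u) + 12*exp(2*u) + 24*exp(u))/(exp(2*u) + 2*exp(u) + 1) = (12*u*exp(u) + 19*exp(u) + 7)/(exp(u) + 1) + C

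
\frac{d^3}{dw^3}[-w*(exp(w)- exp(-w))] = (-w*exp(2*w) - w - 3*exp(2*w) + 3)*exp(-w)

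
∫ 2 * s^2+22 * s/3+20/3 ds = 2*s^3/3 + 11*s^2/3 + 20*s/3 + C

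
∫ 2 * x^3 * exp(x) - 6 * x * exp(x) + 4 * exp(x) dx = 2*(x - 1)^3*exp(x) + C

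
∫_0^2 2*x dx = 4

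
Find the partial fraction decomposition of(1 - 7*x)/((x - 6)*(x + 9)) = -64/(15*(x + 9)) - 41/(15*(x - 6))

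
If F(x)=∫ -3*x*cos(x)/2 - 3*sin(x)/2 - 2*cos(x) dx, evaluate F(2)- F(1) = -5*sin(2) + 7*sin(1)/2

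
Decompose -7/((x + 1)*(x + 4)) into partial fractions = 7/(3*(x + 4)) - 7/(3*(x + 1))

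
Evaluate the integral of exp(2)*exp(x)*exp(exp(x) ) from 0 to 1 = -exp(3) + exp(2 + E)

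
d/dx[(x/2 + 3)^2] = x/2 + 3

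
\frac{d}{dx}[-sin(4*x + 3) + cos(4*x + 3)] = -4*sin(4*x + 3) - 4*cos(4*x + 3)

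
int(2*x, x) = x^2 + C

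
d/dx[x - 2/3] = 1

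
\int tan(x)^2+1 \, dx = tan(x) + C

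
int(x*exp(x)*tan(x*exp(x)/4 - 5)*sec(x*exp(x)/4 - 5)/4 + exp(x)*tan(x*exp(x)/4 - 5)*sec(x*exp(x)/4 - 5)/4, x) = sec(x*exp(x)/4 - 5) + C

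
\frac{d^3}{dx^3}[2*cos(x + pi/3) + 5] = 2*sin(x + pi/3)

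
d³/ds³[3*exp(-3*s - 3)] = -81*exp(-3*s - 3)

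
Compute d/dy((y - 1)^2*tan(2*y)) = 2*y^2/cos(2*y)^2 + 2*y*tan(2*y) - 4*y/cos(2*y)^2 - 2*tan(2*y) + 2/cos(2*y)^2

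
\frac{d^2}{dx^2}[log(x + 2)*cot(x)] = (2*x^2*log(x + 2)*cos(x)/sin(x)^3 + 8*x*log(x + 2)*cos(x)/sin(x)^3 - 2*x/sin(x)^2 + 8*log(x + 2)*cos(x)/sin(x)^3 - 1/tan(x) - 4/sin(x)^2)/(x^2 + 4*x + 4)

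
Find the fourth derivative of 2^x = 2^x*log(2)^4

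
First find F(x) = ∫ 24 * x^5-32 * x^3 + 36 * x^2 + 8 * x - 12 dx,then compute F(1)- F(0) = 0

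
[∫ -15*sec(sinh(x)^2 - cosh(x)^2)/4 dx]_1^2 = -13*sec(-cosh(1)^2 + sinh(1)^2)/4 - sec(-cosh(2)^2 + sinh(2)^2)/2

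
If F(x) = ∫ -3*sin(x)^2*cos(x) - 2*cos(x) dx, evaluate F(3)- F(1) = -3*sin(3) + sin(9)/4 + 11*sin(1)/4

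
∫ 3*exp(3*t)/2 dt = exp(3*t)/2 + C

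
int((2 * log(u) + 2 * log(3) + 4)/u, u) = (log(3*u) + 2)^2 + C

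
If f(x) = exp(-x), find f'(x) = -exp(-x)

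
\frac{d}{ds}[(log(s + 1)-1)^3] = (3*log(s + 1)^2 - 6*log(s + 1) + 3)/(s + 1)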